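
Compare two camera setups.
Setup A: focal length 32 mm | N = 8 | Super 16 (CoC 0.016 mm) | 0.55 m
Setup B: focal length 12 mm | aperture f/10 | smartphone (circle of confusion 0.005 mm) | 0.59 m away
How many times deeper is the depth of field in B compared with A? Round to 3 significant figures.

Setup A: H = 32²/(8×0.016) + 32 ≈ 8032.0 mm; DoF = Df − Dn = 588.078 − 516.553 ≈ 71.525 mm.
Setup B: H = 12²/(10×0.005) + 12 ≈ 2892.0 mm; DoF = Df − Dn = 738.14 − 491.38 ≈ 246.76 mm.
Ratio = 246.76 / 71.525 ≈ 3.45.

3.45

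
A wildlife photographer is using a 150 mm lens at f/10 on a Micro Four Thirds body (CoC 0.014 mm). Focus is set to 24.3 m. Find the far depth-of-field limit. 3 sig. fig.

Hyperfocal distance H = f²/(N·c) + f = 150²/(10 × 0.014) + 150 = 22500/0.14 + 150 ≈ 160864.3 mm ≈ 160.9 m.
Far limit Df = s·(H − f)/(H − s) = 24300 × (160864.3 − 150) / (160864.3 − 24300) = 24300 × 160714.3 / 136564.3 ≈ 28597 mm ≈ 28.6 m.

28.6 m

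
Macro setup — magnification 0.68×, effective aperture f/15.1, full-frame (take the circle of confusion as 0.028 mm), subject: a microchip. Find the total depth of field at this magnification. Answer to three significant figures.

1.83 mm

At magnification m, DoF ≈ 2·N_eff·c/m² = 2 × 15.1 × 0.028 / 0.68² = 0.8456 / 0.4624 ≈ 1.83 mm.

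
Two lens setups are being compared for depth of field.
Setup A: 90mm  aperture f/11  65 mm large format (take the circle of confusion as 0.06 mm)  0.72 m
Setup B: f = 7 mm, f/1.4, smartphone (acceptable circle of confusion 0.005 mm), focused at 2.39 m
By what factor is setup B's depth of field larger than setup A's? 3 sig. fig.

24.8

Setup A: H = 90²/(11×0.06) + 90 ≈ 12362.7 mm; DoF = Df − Dn = 758.960 − 684.845 ≈ 74.115 mm.
Setup B: H = 7²/(1.4×0.005) + 7 ≈ 7007.0 mm; DoF = Df − Dn = 3623.6 − 1783.0 ≈ 1840.6 mm.
Ratio = 1840.6 / 74.115 ≈ 24.8.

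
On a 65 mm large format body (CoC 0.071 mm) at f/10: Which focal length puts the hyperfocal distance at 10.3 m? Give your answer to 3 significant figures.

From H = f²/(N·c) + f, with f ≪ H: f ≈ √(H·N·c) = √(10300 × 10 × 0.071) = √7313.0 ≈ 85.52 mm.
Exact: f² + N·c·f − N·c·H = 0 ⇒ f = (−N·c + √((N·c)² + 4·N·c·H))/2 = (−0.71 + √29253)/2 ≈ 85.162 mm ≈ 85.2 mm.

85.2 mm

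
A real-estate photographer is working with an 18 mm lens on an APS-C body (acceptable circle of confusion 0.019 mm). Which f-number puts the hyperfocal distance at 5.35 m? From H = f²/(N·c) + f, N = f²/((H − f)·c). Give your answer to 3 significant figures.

f/3.20

Rearrange H = f²/(N·c) + f for N: N = f² / ((H − f)·c).
N = 18² / ((5350 − 18) × 0.019) = 324 / 101.3 ≈ 3.20.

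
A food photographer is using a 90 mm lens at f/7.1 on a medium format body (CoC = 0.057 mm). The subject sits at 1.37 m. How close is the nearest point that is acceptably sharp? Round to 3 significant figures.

1.29 m

Hyperfocal distance H = f²/(N·c) + f = 90²/(7.1 × 0.057) + 90 = 8100/0.4047 + 90 ≈ 20104.8 mm ≈ 20.10 m.
Near limit Dn = s·(H − f)/(H + s − 2f) = 1370 × (20104.8 − 90) / (20104.8 + 1370 − 2 × 90) = 1370 × 20014.8 / 21294.8 ≈ 1287.7 mm ≈ 1.29 m.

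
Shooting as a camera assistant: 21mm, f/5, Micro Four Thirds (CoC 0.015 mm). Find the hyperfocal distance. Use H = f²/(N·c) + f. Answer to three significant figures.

Hyperfocal distance H = f²/(N·c) + f = 21²/(5 × 0.015) + 21 = 441/0.075 + 21 ≈ 5901.0 mm ≈ 5.90 m.

5.90 m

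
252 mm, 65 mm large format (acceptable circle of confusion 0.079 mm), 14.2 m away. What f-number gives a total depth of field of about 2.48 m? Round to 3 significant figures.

f/4.99

Write h = H − f = f²/(N·c). The thin-lens limits are Dn = s·h/(h + (s−f)) and Df = s·h/(h − (s−f)), so DoF = Df − Dn = 2·s·(s−f)·h / (h² − (s−f)²).
That is a quadratic in h: DoF·h² − 2·s·(s−f)·h − DoF·(s−f)² = 0 ⇒ h = (s−f)·(s + √(s² + DoF²)) / DoF = 13948 × (14200 + √(14200² + 2480²)) / 2480 = 13948 × (14200 + 14414.9) / 2480 ≈ 160936 mm.
Then N = f²/(c·h) = 252² / (0.079 × 160936) = 63504 / 12714 ≈ 4.99.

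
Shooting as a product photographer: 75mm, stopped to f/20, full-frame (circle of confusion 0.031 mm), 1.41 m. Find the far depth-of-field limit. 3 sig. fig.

1.65 m

Hyperfocal distance H = f²/(N·c) + f = 75²/(20 × 0.031) + 75 = 5625/0.62 + 75 ≈ 9147.6 mm ≈ 9.148 m.
Far limit Df = s·(H − f)/(H − s) = 1410 × (9147.6 − 75) / (9147.6 − 1410) = 1410 × 9072.6 / 7737.6 ≈ 1653.3 mm ≈ 1.65 m.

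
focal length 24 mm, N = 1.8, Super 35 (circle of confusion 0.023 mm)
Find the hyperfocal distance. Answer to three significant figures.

13.9 m

Hyperfocal distance H = f²/(N·c) + f = 24²/(1.8 × 0.023) + 24 = 576/0.0414 + 24 ≈ 13937.0 mm ≈ 13.9 m.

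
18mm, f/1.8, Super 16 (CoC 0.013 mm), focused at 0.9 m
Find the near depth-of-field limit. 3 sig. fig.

0.846 m

Hyperfocal distance H = f²/(N·c) + f = 18²/(1.8 × 0.013) + 18 = 324/0.0234 + 18 ≈ 13864.2 mm ≈ 13.86 m.
Near limit Dn = s·(H − f)/(H + s − 2f) = 900 × (13864.2 − 18) / (13864.2 + 900 − 2 × 18) = 900 × 13846.2 / 14728.2 ≈ 846.10 mm ≈ 0.846 m.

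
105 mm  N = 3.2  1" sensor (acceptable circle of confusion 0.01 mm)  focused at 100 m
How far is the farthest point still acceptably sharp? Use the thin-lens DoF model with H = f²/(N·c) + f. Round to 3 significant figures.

Hyperfocal distance H = f²/(N·c) + f = 105²/(3.2 × 0.01) + 105 = 11025/0.032 + 105 ≈ 344636.2 mm ≈ 344.6 m.
Far limit Df = s·(H − f)/(H − s) = 100000 × (344636.2 − 105) / (344636.2 − 100000) = 100000 × 344531.2 / 244636.2 ≈ 140834 mm ≈ 141 m.

141 m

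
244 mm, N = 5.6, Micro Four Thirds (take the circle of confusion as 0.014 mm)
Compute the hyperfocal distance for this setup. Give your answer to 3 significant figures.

Hyperfocal distance H = f²/(N·c) + f = 244²/(5.6 × 0.014) + 244 = 59536/0.0784 + 244 ≈ 759631.8 mm ≈ 760 m.

760 m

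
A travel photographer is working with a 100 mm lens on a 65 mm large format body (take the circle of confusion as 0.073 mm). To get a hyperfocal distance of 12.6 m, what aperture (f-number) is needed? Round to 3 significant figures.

f/11

Rearrange H = f²/(N·c) + f for N: N = f² / ((H − f)·c).
N = 100² / ((12600 − 100) × 0.073) = 10000 / 912.5 ≈ 11.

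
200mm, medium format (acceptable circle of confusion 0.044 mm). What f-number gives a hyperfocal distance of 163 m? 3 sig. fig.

f/5.58

Rearrange H = f²/(N·c) + f for N: N = f² / ((H − f)·c).
N = 200² / ((163000 − 200) × 0.044) = 40000 / 7163 ≈ 5.58.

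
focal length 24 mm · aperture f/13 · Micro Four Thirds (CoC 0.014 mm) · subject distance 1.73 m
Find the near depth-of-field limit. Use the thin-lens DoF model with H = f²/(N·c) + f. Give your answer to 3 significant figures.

Hyperfocal distance H = f²/(N·c) + f = 24²/(13 × 0.014) + 24 = 576/0.182 + 24 ≈ 3188.8 mm ≈ 3.189 m.
Near limit Dn = s·(H − f)/(H + s − 2f) = 1730 × (3188.8 − 24) / (3188.8 + 1730 − 2 × 24) = 1730 × 3164.8 / 4870.8 ≈ 1124.1 mm ≈ 1.12 m.

1.12 m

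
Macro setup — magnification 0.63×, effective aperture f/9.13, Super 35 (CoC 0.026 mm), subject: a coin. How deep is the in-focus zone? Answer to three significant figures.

At magnification m, DoF ≈ 2·N_eff·c/m² = 2 × 9.13 × 0.026 / 0.63² = 0.4748 / 0.3969 ≈ 1.2 mm.

1.20 mm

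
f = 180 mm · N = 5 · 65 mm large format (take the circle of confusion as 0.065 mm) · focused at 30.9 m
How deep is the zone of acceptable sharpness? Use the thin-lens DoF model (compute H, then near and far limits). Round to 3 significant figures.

Hyperfocal distance H = f²/(N·c) + f = 180²/(5 × 0.065) + 180 = 32400/0.325 + 180 ≈ 99872.3 mm ≈ 99.87 m.
Near limit Dn = s·(H − f)/(H + s − 2f) = 30900 × (99872.3 − 180) / (99872.3 + 30900 − 2 × 180) = 30900 × 99692.3 / 130412.3 ≈ 23621 mm.
Far limit Df = s·(H − f)/(H − s) = 30900 × (99872.3 − 180) / (99872.3 − 30900) = 30900 × 99692.3 / 68972.3 ≈ 44663 mm.
Depth of field = Df − Dn = 44663 − 23621 ≈ 21042 mm ≈ 21.0 m.

21.0 m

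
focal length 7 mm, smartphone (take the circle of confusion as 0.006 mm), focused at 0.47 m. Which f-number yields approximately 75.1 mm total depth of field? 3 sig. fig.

Write h = H − f = f²/(N·c). The thin-lens limits are Dn = s·h/(h + (s−f)) and Df = s·h/(h − (s−f)), so DoF = Df − Dn = 2·s·(s−f)·h / (h² − (s−f)²).
That is a quadratic in h: DoF·h² − 2·s·(s−f)·h − DoF·(s−f)² = 0 ⇒ h = (s−f)·(s + √(s² + DoF²)) / DoF = 463 × (470 + √(470² + 75.1²)) / 75.1 = 463 × (470 + 475.962) / 75.1 ≈ 5832.0 mm.
Then N = f²/(c·h) = 7² / (0.006 × 5832.0) = 49 / 34.992 ≈ 1.40.

f/1.40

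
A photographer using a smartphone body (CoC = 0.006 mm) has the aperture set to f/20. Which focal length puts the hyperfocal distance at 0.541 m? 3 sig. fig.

8.00 mm

From H = f²/(N·c) + f, with f ≪ H: f ≈ √(H·N·c) = √(541 × 20 × 0.006) = √64.920 ≈ 8.057 mm.
Exact: f² + N·c·f − N·c·H = 0 ⇒ f = (−N·c + √((N·c)² + 4·N·c·H))/2 = (−0.12 + √259.69)/2 ≈ 7.9975 mm ≈ 8.00 mm.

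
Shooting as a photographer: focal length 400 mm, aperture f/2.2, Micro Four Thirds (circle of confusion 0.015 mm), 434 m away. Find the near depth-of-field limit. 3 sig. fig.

398 m

Hyperfocal distance H = f²/(N·c) + f = 400²/(2.2 × 0.015) + 400 = 160000/0.033 + 400 ≈ 4848884.8 mm ≈ 4849 m.
Near limit Dn = s·(H − f)/(H + s − 2f) = 434000 × (4848884.8 − 400) / (4848884.8 + 434000 − 2 × 400) = 434000 × 4848484.8 / 5282084.8 ≈ 398373 mm ≈ 398 m.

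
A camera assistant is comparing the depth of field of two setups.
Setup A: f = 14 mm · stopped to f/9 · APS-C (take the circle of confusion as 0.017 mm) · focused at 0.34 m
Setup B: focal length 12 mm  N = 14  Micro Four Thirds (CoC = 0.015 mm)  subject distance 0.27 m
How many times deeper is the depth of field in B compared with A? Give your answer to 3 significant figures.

1.28

Setup A: H = 14²/(9×0.017) + 14 ≈ 1295.0 mm; DoF = Df − Dn = 456.06 − 271.03 ≈ 185.03 mm.
Setup B: H = 12²/(14×0.015) + 12 ≈ 697.7 mm; DoF = Df − Dn = 432.87 − 196.19 ≈ 236.68 mm.
Ratio = 236.68 / 185.03 ≈ 1.28.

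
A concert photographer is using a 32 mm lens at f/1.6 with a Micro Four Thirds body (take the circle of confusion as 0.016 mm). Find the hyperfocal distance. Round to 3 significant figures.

Hyperfocal distance H = f²/(N·c) + f = 32²/(1.6 × 0.016) + 32 = 1024/0.0256 + 32 ≈ 40032.0 mm ≈ 40.0 m.

40.0 m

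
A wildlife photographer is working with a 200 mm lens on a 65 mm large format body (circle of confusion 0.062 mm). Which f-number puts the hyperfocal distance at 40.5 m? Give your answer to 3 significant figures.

f/16

Rearrange H = f²/(N·c) + f for N: N = f² / ((H − f)·c).
N = 200² / ((40500 − 200) × 0.062) = 40000 / 2499 ≈ 16.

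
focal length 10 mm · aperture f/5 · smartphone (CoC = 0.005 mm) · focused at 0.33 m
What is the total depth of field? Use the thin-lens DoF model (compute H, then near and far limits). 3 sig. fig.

Hyperfocal distance H = f²/(N·c) + f = 10²/(5 × 0.005) + 10 = 100/0.025 + 10 ≈ 4010.0 mm ≈ 4.010 m.
Near limit Dn = s·(H − f)/(H + s − 2f) = 330 × (4010.0 − 10) / (4010.0 + 330 − 2 × 10) = 330 × 4000.0 / 4320.0 ≈ 305.556 mm.
Far limit Df = s·(H − f)/(H − s) = 330 × (4010.0 − 10) / (4010.0 − 330) = 330 × 4000.0 / 3680.0 ≈ 358.696 mm.
Depth of field = Df − Dn = 358.696 − 305.556 ≈ 53.140 mm.

53.1 mm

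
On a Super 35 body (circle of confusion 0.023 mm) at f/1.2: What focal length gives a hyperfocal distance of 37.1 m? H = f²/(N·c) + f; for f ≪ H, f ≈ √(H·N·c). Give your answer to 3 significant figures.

32.0 mm

From H = f²/(N·c) + f, with f ≪ H: f ≈ √(H·N·c) = √(37100 × 1.2 × 0.023) = √1024.0 ≈ 32.00 mm.
The +f correction barely moves this — solving exactly, f² + N·c·f − N·c·H = 0 ⇒ f = (−N·c + √((N·c)² + 4·N·c·H))/2 = (−0.0276 + √4095.8)/2 ≈ 31.986 mm, so f ≈ 32.0 mm.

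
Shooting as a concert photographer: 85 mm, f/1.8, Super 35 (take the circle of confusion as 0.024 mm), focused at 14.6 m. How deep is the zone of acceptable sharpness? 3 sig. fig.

Hyperfocal distance H = f²/(N·c) + f = 85²/(1.8 × 0.024) + 85 = 7225/0.0432 + 85 ≈ 167330.4 mm ≈ 167.3 m.
Near limit Dn = s·(H − f)/(H + s − 2f) = 14600 × (167330.4 − 85) / (167330.4 + 14600 − 2 × 85) = 14600 × 167245.4 / 181760.4 ≈ 13434.1 mm.
Far limit Df = s·(H − f)/(H − s) = 14600 × (167330.4 − 85) / (167330.4 − 14600) = 14600 × 167245.4 / 152730.4 ≈ 15987.5 mm.
Depth of field = Df − Dn = 15987.5 − 13434.1 ≈ 2553.4 mm ≈ 2.55 m.

2.55 m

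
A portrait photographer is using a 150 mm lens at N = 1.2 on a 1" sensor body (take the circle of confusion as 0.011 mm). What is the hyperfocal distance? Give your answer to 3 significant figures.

1700 m

Hyperfocal distance H = f²/(N·c) + f = 150²/(1.2 × 0.011) + 150 = 22500/0.0132 + 150 ≈ 1704695.5 mm ≈ 1700 m.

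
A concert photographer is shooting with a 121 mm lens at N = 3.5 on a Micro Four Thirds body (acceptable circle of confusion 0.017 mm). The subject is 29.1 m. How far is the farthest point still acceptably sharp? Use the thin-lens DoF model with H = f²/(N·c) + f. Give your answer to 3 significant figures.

Hyperfocal distance H = f²/(N·c) + f = 121²/(3.5 × 0.017) + 121 = 14641/0.0595 + 121 ≈ 246188.2 mm ≈ 246.2 m.
Far limit Df = s·(H − f)/(H − s) = 29100 × (246188.2 − 121) / (246188.2 − 29100) = 29100 × 246067.2 / 217088.2 ≈ 32985 mm ≈ 33.0 m.

33.0 m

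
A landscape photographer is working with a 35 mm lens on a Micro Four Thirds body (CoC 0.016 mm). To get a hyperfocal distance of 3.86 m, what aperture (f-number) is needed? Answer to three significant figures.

Rearrange H = f²/(N·c) + f for N: N = f² / ((H − f)·c).
N = 35² / ((3860 − 35) × 0.016) = 1225 / 61.20 ≈ 20.

f/20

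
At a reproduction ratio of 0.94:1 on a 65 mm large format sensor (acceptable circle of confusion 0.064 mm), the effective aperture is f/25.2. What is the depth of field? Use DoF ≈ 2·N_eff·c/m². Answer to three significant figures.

At magnification m, DoF ≈ 2·N_eff·c/m² = 2 × 25.2 × 0.064 / 0.94² = 3.226 / 0.8836 ≈ 3.65 mm.

3.65 mm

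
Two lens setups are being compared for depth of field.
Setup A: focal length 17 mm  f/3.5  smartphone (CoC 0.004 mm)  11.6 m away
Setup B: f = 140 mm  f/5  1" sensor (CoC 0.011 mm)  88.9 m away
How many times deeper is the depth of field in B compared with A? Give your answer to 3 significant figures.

2.48

Setup A: H = 17²/(3.5×0.004) + 17 ≈ 20659.9 mm; DoF = Df − Dn = 26431 − 7431 ≈ 19000 mm.
Setup B: H = 140²/(5×0.011) + 140 ≈ 356503.6 mm; DoF = Df − Dn = 118387 − 71173 ≈ 47214 mm.
Ratio = 47214 / 19000 ≈ 2.48.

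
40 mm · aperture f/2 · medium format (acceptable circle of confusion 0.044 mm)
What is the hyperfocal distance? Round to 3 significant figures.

Hyperfocal distance H = f²/(N·c) + f = 40²/(2 × 0.044) + 40 = 1600/0.088 + 40 ≈ 18221.8 mm ≈ 18.2 m.

18.2 m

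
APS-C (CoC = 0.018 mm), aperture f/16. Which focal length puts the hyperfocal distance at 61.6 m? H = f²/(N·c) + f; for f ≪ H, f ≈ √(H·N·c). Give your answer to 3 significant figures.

133 mm

From H = f²/(N·c) + f, with f ≪ H: f ≈ √(H·N·c) = √(61600 × 16 × 0.018) = √17741 ≈ 133.2 mm.
The +f correction barely moves this — solving exactly, f² + N·c·f − N·c·H = 0 ⇒ f = (−N·c + √((N·c)² + 4·N·c·H))/2 = (−0.288 + √70963)/2 ≈ 133.05 mm, so f ≈ 133 mm.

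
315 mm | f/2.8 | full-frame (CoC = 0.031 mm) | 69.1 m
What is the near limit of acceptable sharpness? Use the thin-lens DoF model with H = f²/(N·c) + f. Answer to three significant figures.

Hyperfocal distance H = f²/(N·c) + f = 315²/(2.8 × 0.031) + 315 = 99225/0.0868 + 315 ≈ 1143460.2 mm ≈ 1143 m.
Near limit Dn = s·(H − f)/(H + s − 2f) = 69100 × (1143460.2 − 315) / (1143460.2 + 69100 − 2 × 315) = 69100 × 1143145.2 / 1211930.2 ≈ 65178 mm ≈ 65.2 m.

65.2 m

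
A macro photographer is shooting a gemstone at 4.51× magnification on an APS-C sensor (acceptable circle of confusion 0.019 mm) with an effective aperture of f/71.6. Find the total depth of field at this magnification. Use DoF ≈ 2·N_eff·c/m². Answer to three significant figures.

At magnification m, DoF ≈ 2·N_eff·c/m² = 2 × 71.6 × 0.019 / 4.51² = 2.721 / 20.34 ≈ 0.134 mm.

0.134 mm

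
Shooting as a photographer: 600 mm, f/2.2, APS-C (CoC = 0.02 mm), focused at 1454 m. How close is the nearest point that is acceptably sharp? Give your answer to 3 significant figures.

Hyperfocal distance H = f²/(N·c) + f = 600²/(2.2 × 0.02) + 600 = 360000/0.044 + 600 ≈ 8182418.2 mm ≈ 8182 m.
Near limit Dn = s·(H − f)/(H + s − 2f) = 1454000 × (8182418.2 − 600) / (8182418.2 + 1454000 − 2 × 600) = 1454000 × 8181818.2 / 9635218.2 ≈ 1234675 mm ≈ 1230 m.

1230 m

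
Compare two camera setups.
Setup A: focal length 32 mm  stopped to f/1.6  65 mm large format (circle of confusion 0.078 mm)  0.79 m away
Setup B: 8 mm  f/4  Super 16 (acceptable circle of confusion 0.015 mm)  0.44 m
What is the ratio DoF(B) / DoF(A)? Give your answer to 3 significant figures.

2.90

Setup A: H = 32²/(1.6×0.078) + 32 ≈ 8237.1 mm; DoF = Df − Dn = 870.41 − 723.19 ≈ 147.22 mm.
Setup B: H = 8²/(4×0.015) + 8 ≈ 1074.7 mm; DoF = Df − Dn = 739.50 − 313.17 ≈ 426.33 mm.
Ratio = 426.33 / 147.22 ≈ 2.90.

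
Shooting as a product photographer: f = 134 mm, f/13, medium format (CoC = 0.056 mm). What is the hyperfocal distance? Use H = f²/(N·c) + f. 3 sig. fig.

24.8 m

Hyperfocal distance H = f²/(N·c) + f = 134²/(13 × 0.056) + 134 = 17956/0.728 + 134 ≈ 24798.8 mm ≈ 24.8 m.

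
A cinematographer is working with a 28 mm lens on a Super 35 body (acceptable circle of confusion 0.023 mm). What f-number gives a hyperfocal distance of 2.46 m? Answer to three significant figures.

Rearrange H = f²/(N·c) + f for N: N = f² / ((H − f)·c).
N = 28² / ((2460 − 28) × 0.023) = 784 / 55.94 ≈ 14.

f/14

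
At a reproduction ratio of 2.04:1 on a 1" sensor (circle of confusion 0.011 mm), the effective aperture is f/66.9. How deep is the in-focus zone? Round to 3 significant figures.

At magnification m, DoF ≈ 2·N_eff·c/m² = 2 × 66.9 × 0.011 / 2.04² = 1.472 / 4.162 ≈ 0.354 mm.

0.354 mm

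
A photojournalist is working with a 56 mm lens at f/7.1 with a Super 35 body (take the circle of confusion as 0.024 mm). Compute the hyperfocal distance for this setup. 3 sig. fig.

Hyperfocal distance H = f²/(N·c) + f = 56²/(7.1 × 0.024) + 56 = 3136/0.1704 + 56 ≈ 18459.8 mm ≈ 18.5 m.

18.5 m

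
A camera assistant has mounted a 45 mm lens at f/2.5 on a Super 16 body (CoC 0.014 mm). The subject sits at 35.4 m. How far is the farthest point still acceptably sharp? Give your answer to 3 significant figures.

91.0 m

Hyperfocal distance H = f²/(N·c) + f = 45²/(2.5 × 0.014) + 45 = 2025/0.035 + 45 ≈ 57902.1 mm ≈ 57.90 m.
Far limit Df = s·(H − f)/(H − s) = 35400 × (57902.1 − 45) / (57902.1 − 35400) = 35400 × 57857.1 / 22502.1 ≈ 91020 mm ≈ 91.0 m.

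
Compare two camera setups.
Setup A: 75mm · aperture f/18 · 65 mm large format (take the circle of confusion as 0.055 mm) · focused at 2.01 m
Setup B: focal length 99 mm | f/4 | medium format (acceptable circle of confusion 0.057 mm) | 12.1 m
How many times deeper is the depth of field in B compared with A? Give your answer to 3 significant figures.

4.73

Setup A: H = 75²/(18×0.055) + 75 ≈ 5756.8 mm; DoF = Df − Dn = 3048.0 − 1499.4 ≈ 1548.6 mm.
Setup B: H = 99²/(4×0.057) + 99 ≈ 43085.8 mm; DoF = Df − Dn = 16786.4 − 9459.2 ≈ 7327.2 mm.
Ratio = 7327.2 / 1548.6 ≈ 4.73.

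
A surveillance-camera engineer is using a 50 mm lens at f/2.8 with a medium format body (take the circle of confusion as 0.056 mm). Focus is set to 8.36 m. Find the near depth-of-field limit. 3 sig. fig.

5.50 m

Hyperfocal distance H = f²/(N·c) + f = 50²/(2.8 × 0.056) + 50 = 2500/0.1568 + 50 ≈ 15993.9 mm ≈ 15.99 m.
Near limit Dn = s·(H − f)/(H + s − 2f) = 8360 × (15993.9 − 50) / (15993.9 + 8360 − 2 × 50) = 8360 × 15943.9 / 24253.9 ≈ 5495.6 mm ≈ 5.50 m.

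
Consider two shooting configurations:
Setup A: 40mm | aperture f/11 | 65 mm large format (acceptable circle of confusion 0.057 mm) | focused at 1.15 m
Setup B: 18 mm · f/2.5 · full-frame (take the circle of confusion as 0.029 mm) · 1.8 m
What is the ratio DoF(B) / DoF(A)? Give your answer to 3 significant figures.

Setup A: H = 40²/(11×0.057) + 40 ≈ 2591.8 mm; DoF = Df − Dn = 2035.3 − 801.4 ≈ 1233.9 mm.
Setup B: H = 18²/(2.5×0.029) + 18 ≈ 4487.0 mm; DoF = Df − Dn = 2993.8 − 1286.9 ≈ 1706.9 mm.
Ratio = 1706.9 / 1233.9 ≈ 1.38.

1.38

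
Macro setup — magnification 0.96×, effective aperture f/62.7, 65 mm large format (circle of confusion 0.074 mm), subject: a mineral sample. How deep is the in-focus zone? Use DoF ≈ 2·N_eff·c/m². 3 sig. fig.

At magnification m, DoF ≈ 2·N_eff·c/m² = 2 × 62.7 × 0.074 / 0.96² = 9.28 / 0.9216 ≈ 10.1 mm.

10.1 mm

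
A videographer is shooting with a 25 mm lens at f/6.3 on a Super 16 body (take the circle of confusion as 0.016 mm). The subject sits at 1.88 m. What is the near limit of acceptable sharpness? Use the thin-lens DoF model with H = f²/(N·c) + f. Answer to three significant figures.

Hyperfocal distance H = f²/(N·c) + f = 25²/(6.3 × 0.016) + 25 = 625/0.1008 + 25 ≈ 6225.4 mm ≈ 6.225 m.
Near limit Dn = s·(H − f)/(H + s − 2f) = 1880 × (6225.4 − 25) / (6225.4 + 1880 − 2 × 25) = 1880 × 6200.4 / 8055.4 ≈ 1447.1 mm ≈ 1.45 m.

1.45 m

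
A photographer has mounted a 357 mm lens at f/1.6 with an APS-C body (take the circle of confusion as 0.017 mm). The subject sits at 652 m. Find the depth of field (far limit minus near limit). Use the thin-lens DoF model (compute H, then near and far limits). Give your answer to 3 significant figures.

185 m

Hyperfocal distance H = f²/(N·c) + f = 357²/(1.6 × 0.017) + 357 = 127449/0.0272 + 357 ≈ 4685982.0 mm ≈ 4686 m.
Near limit Dn = s·(H − f)/(H + s − 2f) = 652000 × (4685982.0 − 357) / (4685982.0 + 652000 − 2 × 357) = 652000 × 4685625.0 / 5337268.0 ≈ 572395 mm.
Far limit Df = s·(H − f)/(H − s) = 652000 × (4685982.0 − 357) / (4685982.0 − 652000) = 652000 × 4685625.0 / 4033982.0 ≈ 757323 mm.
Depth of field = Df − Dn = 757323 − 572395 ≈ 184928 mm ≈ 185 m.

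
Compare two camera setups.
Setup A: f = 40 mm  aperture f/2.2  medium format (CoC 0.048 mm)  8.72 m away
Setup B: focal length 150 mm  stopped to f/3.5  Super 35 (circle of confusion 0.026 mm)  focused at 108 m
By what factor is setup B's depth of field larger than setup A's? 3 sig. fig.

7.82

Setup A: H = 40²/(2.2×0.048) + 40 ≈ 15191.5 mm; DoF = Df − Dn = 20416 − 5544 ≈ 14872 mm.
Setup B: H = 150²/(3.5×0.026) + 150 ≈ 247402.7 mm; DoF = Df − Dn = 191555 − 75199 ≈ 116356 mm.
Ratio = 116356 / 14872 ≈ 7.82.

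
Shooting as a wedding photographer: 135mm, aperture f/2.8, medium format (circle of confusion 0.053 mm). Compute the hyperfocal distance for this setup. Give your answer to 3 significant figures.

Hyperfocal distance H = f²/(N·c) + f = 135²/(2.8 × 0.053) + 135 = 18225/0.1484 + 135 ≈ 122945.0 mm ≈ 123 m.

123 m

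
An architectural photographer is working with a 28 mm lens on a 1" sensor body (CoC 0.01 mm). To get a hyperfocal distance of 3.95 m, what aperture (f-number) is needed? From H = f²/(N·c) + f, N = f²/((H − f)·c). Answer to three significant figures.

f/20

Rearrange H = f²/(N·c) + f for N: N = f² / ((H − f)·c).
N = 28² / ((3950 − 28) × 0.01) = 784 / 39.22 ≈ 20.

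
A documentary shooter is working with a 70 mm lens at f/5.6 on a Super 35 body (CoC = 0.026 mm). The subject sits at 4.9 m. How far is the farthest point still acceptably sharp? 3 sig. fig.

5.72 m

Hyperfocal distance H = f²/(N·c) + f = 70²/(5.6 × 0.026) + 70 = 4900/0.1456 + 70 ≈ 33723.8 mm ≈ 33.72 m.
Far limit Df = s·(H − f)/(H − s) = 4900 × (33723.8 − 70) / (33723.8 − 4900) = 4900 × 33653.8 / 28823.8 ≈ 5721.1 mm ≈ 5.72 m.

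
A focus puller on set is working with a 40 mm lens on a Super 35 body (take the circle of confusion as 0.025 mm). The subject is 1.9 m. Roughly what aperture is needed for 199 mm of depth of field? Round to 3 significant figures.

f/1.80

Write h = H − f = f²/(N·c). The thin-lens limits are Dn = s·h/(h + (s−f)) and Df = s·h/(h − (s−f)), so DoF = Df − Dn = 2·s·(s−f)·h / (h² − (s−f)²).
That is a quadratic in h: DoF·h² − 2·s·(s−f)·h − DoF·(s−f)² = 0 ⇒ h = (s−f)·(s + √(s² + DoF²)) / DoF = 1860 × (1900 + √(1900² + 199²)) / 199 = 1860 × (1900 + 1910.39) / 199 ≈ 35615 mm.
Then N = f²/(c·h) = 40² / (0.025 × 35615) = 1600 / 890.37 ≈ 1.80.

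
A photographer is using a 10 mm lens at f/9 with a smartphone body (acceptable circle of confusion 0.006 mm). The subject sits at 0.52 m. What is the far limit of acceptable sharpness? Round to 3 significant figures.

Hyperfocal distance H = f²/(N·c) + f = 10²/(9 × 0.006) + 10 = 100/0.054 + 10 ≈ 1861.9 mm ≈ 1.862 m.
Far limit Df = s·(H − f)/(H − s) = 520 × (1861.9 − 10) / (1861.9 − 520) = 520 × 1851.9 / 1341.9 ≈ 717.64 mm ≈ 0.718 m.

0.718 m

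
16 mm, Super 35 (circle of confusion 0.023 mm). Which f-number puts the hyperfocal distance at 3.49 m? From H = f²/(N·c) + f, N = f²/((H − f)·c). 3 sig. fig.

f/3.20

Rearrange H = f²/(N·c) + f for N: N = f² / ((H − f)·c).
N = 16² / ((3490 − 16) × 0.023) = 256 / 79.90 ≈ 3.20.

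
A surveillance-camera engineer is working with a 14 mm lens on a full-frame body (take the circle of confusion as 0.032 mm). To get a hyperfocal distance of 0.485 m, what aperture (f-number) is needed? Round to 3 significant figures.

f/13

Rearrange H = f²/(N·c) + f for N: N = f² / ((H − f)·c).
N = 14² / ((485 − 14) × 0.032) = 196 / 15.07 ≈ 13.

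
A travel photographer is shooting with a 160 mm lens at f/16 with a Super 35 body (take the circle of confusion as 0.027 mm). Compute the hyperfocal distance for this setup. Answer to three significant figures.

59.4 m

Hyperfocal distance H = f²/(N·c) + f = 160²/(16 × 0.027) + 160 = 25600/0.432 + 160 ≈ 59419.3 mm ≈ 59.4 m.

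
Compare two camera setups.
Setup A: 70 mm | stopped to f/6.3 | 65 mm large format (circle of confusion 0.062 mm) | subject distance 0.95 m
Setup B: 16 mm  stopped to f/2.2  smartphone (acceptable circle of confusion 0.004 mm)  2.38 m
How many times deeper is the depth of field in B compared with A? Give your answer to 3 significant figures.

Setup A: H = 70²/(6.3×0.062) + 70 ≈ 12614.8 mm; DoF = Df − Dn = 1021.67 − 887.73 ≈ 133.94 mm.
Setup B: H = 16²/(2.2×0.004) + 16 ≈ 29106.9 mm; DoF = Df − Dn = 2590.51 − 2201.13 ≈ 389.38 mm.
Ratio = 389.38 / 133.94 ≈ 2.91.

2.91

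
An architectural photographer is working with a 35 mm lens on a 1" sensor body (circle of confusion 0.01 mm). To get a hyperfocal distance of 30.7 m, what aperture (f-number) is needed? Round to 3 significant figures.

Rearrange H = f²/(N·c) + f for N: N = f² / ((H − f)·c).
N = 35² / ((30700 − 35) × 0.01) = 1225 / 306.7 ≈ 3.99.

f/3.99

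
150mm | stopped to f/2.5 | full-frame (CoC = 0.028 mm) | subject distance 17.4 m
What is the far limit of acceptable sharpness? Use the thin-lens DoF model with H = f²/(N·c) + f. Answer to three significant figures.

Hyperfocal distance H = f²/(N·c) + f = 150²/(2.5 × 0.028) + 150 = 22500/0.07 + 150 ≈ 321578.6 mm ≈ 321.6 m.
Far limit Df = s·(H − f)/(H − s) = 17400 × (321578.6 − 150) / (321578.6 − 17400) = 17400 × 321428.6 / 304178.6 ≈ 18387 mm ≈ 18.4 m.

18.4 m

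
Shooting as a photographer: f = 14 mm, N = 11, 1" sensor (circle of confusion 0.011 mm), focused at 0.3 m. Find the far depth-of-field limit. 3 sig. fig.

364 mm

Hyperfocal distance H = f²/(N·c) + f = 14²/(11 × 0.011) + 14 = 196/0.121 + 14 ≈ 1633.8 mm ≈ 1.634 m.
Far limit Df = s·(H − f)/(H − s) = 300 × (1633.8 − 14) / (1633.8 − 300) = 300 × 1619.8 / 1333.8 ≈ 364.33 mm.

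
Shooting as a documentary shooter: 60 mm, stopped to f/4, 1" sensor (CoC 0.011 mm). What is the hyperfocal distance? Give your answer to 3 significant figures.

81.9 m

Hyperfocal distance H = f²/(N·c) + f = 60²/(4 × 0.011) + 60 = 3600/0.044 + 60 ≈ 81878.2 mm ≈ 81.9 m.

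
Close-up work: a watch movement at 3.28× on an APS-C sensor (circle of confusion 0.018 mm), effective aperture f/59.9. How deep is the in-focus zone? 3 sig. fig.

0.200 mm

At magnification m, DoF ≈ 2·N_eff·c/m² = 2 × 59.9 × 0.018 / 3.28² = 2.156 / 10.76 ≈ 0.2 mm.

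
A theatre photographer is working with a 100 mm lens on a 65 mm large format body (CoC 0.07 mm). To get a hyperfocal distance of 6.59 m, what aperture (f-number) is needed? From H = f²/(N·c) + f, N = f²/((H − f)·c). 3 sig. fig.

Rearrange H = f²/(N·c) + f for N: N = f² / ((H − f)·c).
N = 100² / ((6590 − 100) × 0.07) = 10000 / 454.3 ≈ 22.

f/22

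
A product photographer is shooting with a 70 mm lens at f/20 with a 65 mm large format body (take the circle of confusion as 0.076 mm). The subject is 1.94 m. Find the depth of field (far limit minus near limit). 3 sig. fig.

Hyperfocal distance H = f²/(N·c) + f = 70²/(20 × 0.076) + 70 = 4900/1.52 + 70 ≈ 3293.7 mm ≈ 3.294 m.
Near limit Dn = s·(H − f)/(H + s − 2f) = 1940 × (3293.7 − 70) / (3293.7 + 1940 − 2 × 70) = 1940 × 3223.7 / 5093.7 ≈ 1227.8 mm.
Far limit Df = s·(H − f)/(H − s) = 1940 × (3293.7 − 70) / (3293.7 − 1940) = 1940 × 3223.7 / 1353.7 ≈ 4619.9 mm.
Depth of field = Df − Dn = 4619.9 − 1227.8 ≈ 3392.1 mm ≈ 3.39 m.

3.39 m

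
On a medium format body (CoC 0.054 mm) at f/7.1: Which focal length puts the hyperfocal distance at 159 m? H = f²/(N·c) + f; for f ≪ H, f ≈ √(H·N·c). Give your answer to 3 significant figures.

From H = f²/(N·c) + f, with f ≪ H: f ≈ √(H·N·c) = √(159000 × 7.1 × 0.054) = √60961 ≈ 246.9 mm.
The +f correction barely moves this — solving exactly, f² + N·c·f − N·c·H = 0 ⇒ f = (−N·c + √((N·c)² + 4·N·c·H))/2 = (−0.3834 + √243843)/2 ≈ 246.71 mm, so f ≈ 247 mm.

247 mm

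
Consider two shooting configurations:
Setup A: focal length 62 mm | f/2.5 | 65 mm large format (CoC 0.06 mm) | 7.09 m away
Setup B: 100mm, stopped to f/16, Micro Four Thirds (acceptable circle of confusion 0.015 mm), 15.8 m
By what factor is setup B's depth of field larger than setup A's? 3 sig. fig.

3.30

Setup A: H = 62²/(2.5×0.06) + 62 ≈ 25688.7 mm; DoF = Df − Dn = 9769.1 − 5564.1 ≈ 4205.0 mm.
Setup B: H = 100²/(16×0.015) + 100 ≈ 41766.7 mm; DoF = Df − Dn = 25353 − 11476 ≈ 13877 mm.
Ratio = 13877 / 4205.0 ≈ 3.30.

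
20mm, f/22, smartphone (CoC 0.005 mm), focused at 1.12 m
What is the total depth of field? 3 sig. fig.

Hyperfocal distance H = f²/(N·c) + f = 20²/(22 × 0.005) + 20 = 400/0.11 + 20 ≈ 3656.4 mm ≈ 3.656 m.
Near limit Dn = s·(H − f)/(H + s − 2f) = 1120 × (3656.4 − 20) / (3656.4 + 1120 − 2 × 20) = 1120 × 3636.4 / 4736.4 ≈ 859.88 mm.
Far limit Df = s·(H − f)/(H − s) = 1120 × (3656.4 − 20) / (3656.4 − 1120) = 1120 × 3636.4 / 2536.4 ≈ 1605.73 mm.
Depth of field = Df − Dn = 1605.73 − 859.88 ≈ 745.85 mm ≈ 0.746 m.

0.746 m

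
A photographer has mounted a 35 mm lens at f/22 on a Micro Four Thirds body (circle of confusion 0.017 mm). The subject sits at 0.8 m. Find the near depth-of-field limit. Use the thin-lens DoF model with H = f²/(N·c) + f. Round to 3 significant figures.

Hyperfocal distance H = f²/(N·c) + f = 35²/(22 × 0.017) + 35 = 1225/0.374 + 35 ≈ 3310.4 mm ≈ 3.310 m.
Near limit Dn = s·(H − f)/(H + s − 2f) = 800 × (3310.4 − 35) / (3310.4 + 800 − 2 × 35) = 800 × 3275.4 / 4040.4 ≈ 648.53 mm ≈ 0.649 m.

0.649 m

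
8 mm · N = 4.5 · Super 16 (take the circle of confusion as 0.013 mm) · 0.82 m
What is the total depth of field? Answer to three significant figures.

Hyperfocal distance H = f²/(N·c) + f = 8²/(4.5 × 0.013) + 8 = 64/0.0585 + 8 ≈ 1102.0 mm ≈ 1.102 m.
Near limit Dn = s·(H − f)/(H + s − 2f) = 820 × (1102.0 − 8) / (1102.0 + 820 − 2 × 8) = 820 × 1094.0 / 1906.0 ≈ 470.7 mm.
Far limit Df = s·(H − f)/(H − s) = 820 × (1102.0 − 8) / (1102.0 − 820) = 820 × 1094.0 / 282.0 ≈ 3181.0 mm.
Depth of field = Df − Dn = 3181.0 − 470.7 ≈ 2710.3 mm ≈ 2.71 m.

2.71 m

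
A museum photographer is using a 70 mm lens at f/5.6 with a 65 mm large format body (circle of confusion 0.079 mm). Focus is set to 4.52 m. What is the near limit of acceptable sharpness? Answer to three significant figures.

Hyperfocal distance H = f²/(N·c) + f = 70²/(5.6 × 0.079) + 70 = 4900/0.4424 + 70 ≈ 11145.9 mm ≈ 11.15 m.
Near limit Dn = s·(H − f)/(H + s − 2f) = 4520 × (11145.9 − 70) / (11145.9 + 4520 − 2 × 70) = 4520 × 11075.9 / 15525.9 ≈ 3224.5 mm ≈ 3.22 m.

3.22 m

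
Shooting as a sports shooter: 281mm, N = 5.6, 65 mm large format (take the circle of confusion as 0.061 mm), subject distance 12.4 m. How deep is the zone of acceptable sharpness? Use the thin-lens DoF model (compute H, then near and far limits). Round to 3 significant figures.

Hyperfocal distance H = f²/(N·c) + f = 281²/(5.6 × 0.061) + 281 = 78961/0.3416 + 281 ≈ 231431.5 mm ≈ 231.4 m.
Near limit Dn = s·(H − f)/(H + s − 2f) = 12400 × (231431.5 − 281) / (231431.5 + 12400 − 2 × 281) = 12400 × 231150.5 / 243269.5 ≈ 11782.3 mm.
Far limit Df = s·(H − f)/(H − s) = 12400 × (231431.5 − 281) / (231431.5 − 12400) = 12400 × 231150.5 / 219031.5 ≈ 13086.1 mm.
Depth of field = Df − Dn = 13086.1 − 11782.3 ≈ 1303.8 mm ≈ 1.30 m.

1.30 m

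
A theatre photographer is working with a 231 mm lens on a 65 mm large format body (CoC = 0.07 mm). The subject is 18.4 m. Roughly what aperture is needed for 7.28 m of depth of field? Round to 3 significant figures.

Write h = H − f = f²/(N·c). The thin-lens limits are Dn = s·h/(h + (s−f)) and Df = s·h/(h − (s−f)), so DoF = Df − Dn = 2·s·(s−f)·h / (h² − (s−f)²).
That is a quadratic in h: DoF·h² − 2·s·(s−f)·h − DoF·(s−f)² = 0 ⇒ h = (s−f)·(s + √(s² + DoF²)) / DoF = 18169 × (18400 + √(18400² + 7280²)) / 7280 = 18169 × (18400 + 19787.8) / 7280 ≈ 95307 mm.
Then N = f²/(c·h) = 231² / (0.07 × 95307) = 53361 / 6671.5 ≈ 8.

f/8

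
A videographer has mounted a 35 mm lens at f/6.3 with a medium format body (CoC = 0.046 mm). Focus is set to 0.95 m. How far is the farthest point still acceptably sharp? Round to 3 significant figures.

1.21 m

Hyperfocal distance H = f²/(N·c) + f = 35²/(6.3 × 0.046) + 35 = 1225/0.2898 + 35 ≈ 4262.1 mm ≈ 4.262 m.
Far limit Df = s·(H − f)/(H − s) = 950 × (4262.1 − 35) / (4262.1 − 950) = 950 × 4227.1 / 3312.1 ≈ 1212.5 mm ≈ 1.21 m.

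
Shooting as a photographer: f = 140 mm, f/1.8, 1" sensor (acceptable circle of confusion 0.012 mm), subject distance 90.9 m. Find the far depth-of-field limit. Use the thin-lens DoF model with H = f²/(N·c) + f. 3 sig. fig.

Hyperfocal distance H = f²/(N·c) + f = 140²/(1.8 × 0.012) + 140 = 19600/0.0216 + 140 ≈ 907547.4 mm ≈ 907.5 m.
Far limit Df = s·(H − f)/(H − s) = 90900 × (907547.4 − 140) / (907547.4 − 90900) = 90900 × 907407.4 / 816647.4 ≈ 101002 mm ≈ 101 m.

101 m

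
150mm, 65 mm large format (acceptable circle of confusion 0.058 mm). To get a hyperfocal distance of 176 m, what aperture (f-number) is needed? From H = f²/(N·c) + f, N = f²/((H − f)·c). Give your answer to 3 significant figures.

f/2.21

Rearrange H = f²/(N·c) + f for N: N = f² / ((H − f)·c).
N = 150² / ((176000 − 150) × 0.058) = 22500 / 10199 ≈ 2.21.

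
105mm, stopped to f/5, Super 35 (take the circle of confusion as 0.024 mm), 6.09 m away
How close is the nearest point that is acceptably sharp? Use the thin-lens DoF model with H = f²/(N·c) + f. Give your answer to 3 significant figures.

Hyperfocal distance H = f²/(N·c) + f = 105²/(5 × 0.024) + 105 = 11025/0.12 + 105 ≈ 91980.0 mm ≈ 91.98 m.
Near limit Dn = s·(H − f)/(H + s − 2f) = 6090 × (91980.0 − 105) / (91980.0 + 6090 − 2 × 105) = 6090 × 91875.0 / 97860.0 ≈ 5717.5 mm ≈ 5.72 m.

5.72 m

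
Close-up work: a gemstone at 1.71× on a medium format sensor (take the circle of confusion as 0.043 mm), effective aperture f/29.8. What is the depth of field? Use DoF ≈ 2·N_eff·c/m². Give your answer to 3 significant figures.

0.876 mm

At magnification m, DoF ≈ 2·N_eff·c/m² = 2 × 29.8 × 0.043 / 1.71² = 2.563 / 2.924 ≈ 0.876 mm.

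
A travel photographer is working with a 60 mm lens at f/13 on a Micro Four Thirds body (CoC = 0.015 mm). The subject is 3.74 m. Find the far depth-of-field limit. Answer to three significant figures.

4.67 m

Hyperfocal distance H = f²/(N·c) + f = 60²/(13 × 0.015) + 60 = 3600/0.195 + 60 ≈ 18521.5 mm ≈ 18.52 m.
Far limit Df = s·(H − f)/(H − s) = 3740 × (18521.5 − 60) / (18521.5 − 3740) = 3740 × 18461.5 / 14781.5 ≈ 4671.1 mm ≈ 4.67 m.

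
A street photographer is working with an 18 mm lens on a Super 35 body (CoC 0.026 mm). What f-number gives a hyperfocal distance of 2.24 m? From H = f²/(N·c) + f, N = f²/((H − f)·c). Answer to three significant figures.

f/5.61

Rearrange H = f²/(N·c) + f for N: N = f² / ((H − f)·c).
N = 18² / ((2240 − 18) × 0.026) = 324 / 57.77 ≈ 5.61.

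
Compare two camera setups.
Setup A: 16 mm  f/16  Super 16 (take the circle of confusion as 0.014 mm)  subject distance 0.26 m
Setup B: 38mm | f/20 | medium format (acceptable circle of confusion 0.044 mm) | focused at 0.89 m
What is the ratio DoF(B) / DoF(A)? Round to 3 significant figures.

Setup A: H = 16²/(16×0.014) + 16 ≈ 1158.9 mm; DoF = Df − Dn = 330.58 − 214.26 ≈ 116.32 mm.
Setup B: H = 38²/(20×0.044) + 38 ≈ 1678.9 mm; DoF = Df − Dn = 1851.2 − 585.8 ≈ 1265.4 mm.
Ratio = 1265.4 / 116.32 ≈ 10.9.

10.9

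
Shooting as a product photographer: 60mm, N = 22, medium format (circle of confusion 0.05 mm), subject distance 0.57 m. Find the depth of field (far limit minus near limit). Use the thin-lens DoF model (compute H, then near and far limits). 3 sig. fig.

182 mm

Hyperfocal distance H = f²/(N·c) + f = 60²/(22 × 0.05) + 60 = 3600/1.1 + 60 ≈ 3332.7 mm ≈ 3.333 m.
Near limit Dn = s·(H − f)/(H + s − 2f) = 570 × (3332.7 − 60) / (3332.7 + 570 − 2 × 60) = 570 × 3272.7 / 3782.7 ≈ 493.15 mm.
Far limit Df = s·(H − f)/(H − s) = 570 × (3332.7 − 60) / (3332.7 − 570) = 570 × 3272.7 / 2762.7 ≈ 675.22 mm.
Depth of field = Df − Dn = 675.22 − 493.15 ≈ 182.07 mm.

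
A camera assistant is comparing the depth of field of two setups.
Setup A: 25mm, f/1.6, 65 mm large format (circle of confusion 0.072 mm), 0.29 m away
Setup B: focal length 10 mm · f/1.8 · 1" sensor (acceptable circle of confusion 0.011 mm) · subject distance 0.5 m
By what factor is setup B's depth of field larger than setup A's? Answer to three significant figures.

3.45

Setup A: H = 25²/(1.6×0.072) + 25 ≈ 5450.3 mm; DoF = Df − Dn = 304.892 − 276.495 ≈ 28.397 mm.
Setup B: H = 10²/(1.8×0.011) + 10 ≈ 5060.5 mm; DoF = Df − Dn = 553.722 − 455.780 ≈ 97.942 mm.
Ratio = 97.942 / 28.397 ≈ 3.45.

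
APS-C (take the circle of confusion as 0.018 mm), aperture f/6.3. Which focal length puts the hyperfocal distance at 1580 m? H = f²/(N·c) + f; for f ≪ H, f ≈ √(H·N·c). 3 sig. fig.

423 mm

From H = f²/(N·c) + f, with f ≪ H: f ≈ √(H·N·c) = √(1580000 × 6.3 × 0.018) = √179172 ≈ 423.3 mm.
The +f correction barely moves this — solving exactly, f² + N·c·f − N·c·H = 0 ⇒ f = (−N·c + √((N·c)² + 4·N·c·H))/2 = (−0.1134 + √716688)/2 ≈ 423.23 mm, so f ≈ 423 mm.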